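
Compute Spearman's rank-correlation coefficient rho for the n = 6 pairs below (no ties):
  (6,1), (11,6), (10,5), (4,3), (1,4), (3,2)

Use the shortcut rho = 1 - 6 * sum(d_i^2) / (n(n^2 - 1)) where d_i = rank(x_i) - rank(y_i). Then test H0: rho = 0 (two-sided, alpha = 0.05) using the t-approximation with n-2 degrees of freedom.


Step 1: Rank x and y separately (midranks; no ties here).
rank(x): 6->4, 11->6, 10->5, 4->3, 1->1, 3->2
rank(y): 1->1, 6->6, 5->5, 3->3, 4->4, 2->2
Step 2: d_i = R_x(i) - R_y(i); compute d_i^2.
  (4-1)^2=9, (6-6)^2=0, (5-5)^2=0, (3-3)^2=0, (1-4)^2=9, (2-2)^2=0
sum(d^2) = 18.
Step 3: rho = 1 - 6*18 / (6*(6^2 - 1)) = 1 - 108/210 = 0.485714.
Step 4: Under H0, t = rho * sqrt((n-2)/(1-rho^2)) = 1.1113 ~ t(4).
Step 5: Two-sided p-value from the t-distribution with 4 df = 0.328723.
Step 6: alpha = 0.05. fail to reject H0.

rho = 0.4857, p = 0.328723, fail to reject H0 at alpha = 0.05.


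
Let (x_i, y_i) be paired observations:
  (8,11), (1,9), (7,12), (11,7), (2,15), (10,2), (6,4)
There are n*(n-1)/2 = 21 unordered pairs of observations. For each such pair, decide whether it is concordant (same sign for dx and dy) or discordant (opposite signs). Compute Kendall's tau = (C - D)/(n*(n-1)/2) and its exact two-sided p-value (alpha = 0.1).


Step 1: Enumerate the 21 unordered pairs (i,j) with i<j and classify each by sign(x_j-x_i) * sign(y_j-y_i).
  (1,2):dx=-7,dy=-2->C; (1,3):dx=-1,dy=+1->D; (1,4):dx=+3,dy=-4->D; (1,5):dx=-6,dy=+4->D
  (1,6):dx=+2,dy=-9->D; (1,7):dx=-2,dy=-7->C; (2,3):dx=+6,dy=+3->C; (2,4):dx=+10,dy=-2->D
  (2,5):dx=+1,dy=+6->C; (2,6):dx=+9,dy=-7->D; (2,7):dx=+5,dy=-5->D; (3,4):dx=+4,dy=-5->D
  (3,5):dx=-5,dy=+3->D; (3,6):dx=+3,dy=-10->D; (3,7):dx=-1,dy=-8->C; (4,5):dx=-9,dy=+8->D
  (4,6):dx=-1,dy=-5->C; (4,7):dx=-5,dy=-3->C; (5,6):dx=+8,dy=-13->D; (5,7):dx=+4,dy=-11->D
  (6,7):dx=-4,dy=+2->D
Step 2: C = 7, D = 14, total pairs = 21.
Step 3: tau = (C - D)/(n(n-1)/2) = (7 - 14)/21 = -0.333333.
Step 4: Exact two-sided p-value (enumerate n! = 5040 permutations of y under H0): p = 0.381349.
Step 5: alpha = 0.1. fail to reject H0.

tau_b = -0.3333 (C=7, D=14), p = 0.381349, fail to reject H0.


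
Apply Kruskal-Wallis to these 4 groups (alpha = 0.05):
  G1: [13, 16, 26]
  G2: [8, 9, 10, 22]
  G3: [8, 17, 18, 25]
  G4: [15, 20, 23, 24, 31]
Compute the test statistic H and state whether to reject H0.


Step 1: Combine all N = 16 observations and assign midranks.
sorted (value, group, rank): (8,G2,1.5), (8,G3,1.5), (9,G2,3), (10,G2,4), (13,G1,5), (15,G4,6), (16,G1,7), (17,G3,8), (18,G3,9), (20,G4,10), (22,G2,11), (23,G4,12), (24,G4,13), (25,G3,14), (26,G1,15), (31,G4,16)
Step 2: Sum ranks within each group.
R_1 = 27 (n_1 = 3)
R_2 = 19.5 (n_2 = 4)
R_3 = 32.5 (n_3 = 4)
R_4 = 57 (n_4 = 5)
Step 3: H = 12/(N(N+1)) * sum(R_i^2/n_i) - 3(N+1)
     = 12/(16*17) * (27^2/3 + 19.5^2/4 + 32.5^2/4 + 57^2/5) - 3*17
     = 0.044118 * 1251.92 - 51
     = 4.231985.
Step 4: Ties present; correction factor C = 1 - 6/(16^3 - 16) = 0.998529. Corrected H = 4.231985 / 0.998529 = 4.238218.
Step 5: Under H0, H ~ chi^2(3); p-value = 0.236863.
Step 6: alpha = 0.05. fail to reject H0.

H = 4.2382, df = 3, p = 0.236863, fail to reject H0.


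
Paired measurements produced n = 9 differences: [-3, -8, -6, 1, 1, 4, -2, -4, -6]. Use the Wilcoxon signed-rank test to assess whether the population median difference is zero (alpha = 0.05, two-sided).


Step 1: Drop any zero differences (none here) and take |d_i|.
|d| = [3, 8, 6, 1, 1, 4, 2, 4, 6]
Step 2: Midrank |d_i| (ties get averaged ranks).
ranks: |3|->4, |8|->9, |6|->7.5, |1|->1.5, |1|->1.5, |4|->5.5, |2|->3, |4|->5.5, |6|->7.5
Step 3: Attach original signs; sum ranks with positive sign and with negative sign.
W+ = 1.5 + 1.5 + 5.5 = 8.5
W- = 4 + 9 + 7.5 + 3 + 5.5 + 7.5 = 36.5
(Check: W+ + W- = 45 should equal n(n+1)/2 = 45.)
Step 4: Test statistic W = min(W+, W-) = 8.5.
Step 5: Ties in |d|, so use the tie-corrected normal approximation.
        E[W] = n(n+1)/4 = 9*10/4 = 22.5.
        Tie groups: |d|=1 (t=2), |d|=4 (t=2), |d|=6 (t=2); sum(t^3 - t) = 18.
        Var[W] = n(n+1)(2n+1)/24 - sum(t^3-t)/48 = 1710/24 - 18/48 = 70.875.
        z = (W - E[W]) / sqrt(Var[W]) = (8.5 - 22.5) / 8.4187 = -1.6630.
        Two-sided p = 2*Phi(z) = 0.096321.
Step 6: alpha = 0.05. fail to reject H0.

W+ = 8.5, W- = 36.5, W = min = 8.5, p = 0.096321, fail to reject H0.


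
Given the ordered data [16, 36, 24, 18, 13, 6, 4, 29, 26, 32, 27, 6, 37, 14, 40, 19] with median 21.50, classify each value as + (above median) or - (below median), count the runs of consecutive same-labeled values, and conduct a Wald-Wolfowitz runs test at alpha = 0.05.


Step 1: Compute median = 21.50; label A = above, B = below.
Labels in order: BAABBBBAAAABABAB  (n_A = 8, n_B = 8)
Step 2: Count runs R = 9.
Step 3: Under H0 (random ordering), E[R] = 2*n_A*n_B/(n_A+n_B) + 1 = 2*8*8/16 + 1 = 9.0000.
        Var[R] = 2*n_A*n_B*(2*n_A*n_B - n_A - n_B) / ((n_A+n_B)^2 * (n_A+n_B-1)) = 14336/3840 = 3.7333.
        SD[R] = 1.9322.
Step 4: R = E[R], so z = 0 with no continuity correction.
Step 5: Two-sided p-value via normal approximation = 2*(1 - Phi(|z|)) = 1.000000.
Step 6: alpha = 0.05. fail to reject H0.

R = 9, z = 0.0000, p = 1.000000, fail to reject H0.


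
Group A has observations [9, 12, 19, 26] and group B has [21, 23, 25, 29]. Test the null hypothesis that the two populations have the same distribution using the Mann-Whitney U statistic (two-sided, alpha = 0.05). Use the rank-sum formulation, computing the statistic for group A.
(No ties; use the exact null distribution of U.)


Step 1: Combine and sort all 8 observations; assign midranks.
sorted (value, group): (9,X), (12,X), (19,X), (21,Y), (23,Y), (25,Y), (26,X), (29,Y)
ranks: 9->1, 12->2, 19->3, 21->4, 23->5, 25->6, 26->7, 29->8
Step 2: Rank sum for X: R1 = 1 + 2 + 3 + 7 = 13.
Step 3: U_X = R1 - n1(n1+1)/2 = 13 - 4*5/2 = 13 - 10 = 3.
       U_Y = n1*n2 - U_X = 16 - 3 = 13.
Step 4: No ties, so the exact null distribution of U (based on enumerating the C(8,4) = 70 equally likely rank assignments) gives the two-sided p-value.
Step 5: p-value = 0.200000; compare to alpha = 0.05. fail to reject H0.

U_X = 3, p = 0.200000, fail to reject H0 at alpha = 0.05.


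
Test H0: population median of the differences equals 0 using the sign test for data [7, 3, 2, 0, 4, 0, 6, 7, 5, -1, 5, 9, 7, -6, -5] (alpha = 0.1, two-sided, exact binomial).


Step 1: Discard zero differences. Original n = 15; n_eff = number of nonzero differences = 13.
Nonzero differences (with sign): +7, +3, +2, +4, +6, +7, +5, -1, +5, +9, +7, -6, -5
Step 2: Count signs: positive = 10, negative = 3.
Step 3: Under H0: P(positive) = 0.5, so the number of positives S ~ Bin(13, 0.5).
Step 4: Two-sided exact p-value = sum of Bin(13,0.5) probabilities at or below the observed probability = 0.092285.
Step 5: alpha = 0.1. reject H0.

n_eff = 13, pos = 10, neg = 3, p = 0.092285, reject H0.


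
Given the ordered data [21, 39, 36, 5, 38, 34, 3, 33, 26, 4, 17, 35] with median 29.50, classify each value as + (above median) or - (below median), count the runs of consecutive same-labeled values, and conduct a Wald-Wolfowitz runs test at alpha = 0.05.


Step 1: Compute median = 29.50; label A = above, B = below.
Labels in order: BAABAABABBBA  (n_A = 6, n_B = 6)
Step 2: Count runs R = 8.
Step 3: Under H0 (random ordering), E[R] = 2*n_A*n_B/(n_A+n_B) + 1 = 2*6*6/12 + 1 = 7.0000.
        Var[R] = 2*n_A*n_B*(2*n_A*n_B - n_A - n_B) / ((n_A+n_B)^2 * (n_A+n_B-1)) = 4320/1584 = 2.7273.
        SD[R] = 1.6514.
Step 4: Continuity-corrected z = (R - 0.5 - E[R]) / SD[R] = (8 - 0.5 - 7.0000) / 1.6514 = 0.3028.
Step 5: Two-sided p-value via normal approximation = 2*(1 - Phi(|z|)) = 0.762069.
Step 6: alpha = 0.05. fail to reject H0.

R = 8, z = 0.3028, p = 0.762069, fail to reject H0.


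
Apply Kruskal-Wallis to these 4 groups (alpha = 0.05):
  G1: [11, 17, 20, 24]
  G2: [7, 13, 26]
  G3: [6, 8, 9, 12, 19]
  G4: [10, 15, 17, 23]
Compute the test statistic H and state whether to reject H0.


Step 1: Combine all N = 16 observations and assign midranks.
sorted (value, group, rank): (6,G3,1), (7,G2,2), (8,G3,3), (9,G3,4), (10,G4,5), (11,G1,6), (12,G3,7), (13,G2,8), (15,G4,9), (17,G1,10.5), (17,G4,10.5), (19,G3,12), (20,G1,13), (23,G4,14), (24,G1,15), (26,G2,16)
Step 2: Sum ranks within each group.
R_1 = 44.5 (n_1 = 4)
R_2 = 26 (n_2 = 3)
R_3 = 27 (n_3 = 5)
R_4 = 38.5 (n_4 = 4)
Step 3: H = 12/(N(N+1)) * sum(R_i^2/n_i) - 3(N+1)
     = 12/(16*17) * (44.5^2/4 + 26^2/3 + 27^2/5 + 38.5^2/4) - 3*17
     = 0.044118 * 1236.76 - 51
     = 3.562868.
Step 4: Ties present; correction factor C = 1 - 6/(16^3 - 16) = 0.998529. Corrected H = 3.562868 / 0.998529 = 3.568115.
Step 5: Under H0, H ~ chi^2(3); p-value = 0.312035.
Step 6: alpha = 0.05. fail to reject H0.

H = 3.5681, df = 3, p = 0.312035, fail to reject H0.


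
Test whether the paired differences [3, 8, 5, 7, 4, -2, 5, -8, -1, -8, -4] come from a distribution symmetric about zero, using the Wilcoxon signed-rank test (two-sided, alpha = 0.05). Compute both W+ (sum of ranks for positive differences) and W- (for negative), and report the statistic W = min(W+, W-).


Step 1: Drop any zero differences (none here) and take |d_i|.
|d| = [3, 8, 5, 7, 4, 2, 5, 8, 1, 8, 4]
Step 2: Midrank |d_i| (ties get averaged ranks).
ranks: |3|->3, |8|->10, |5|->6.5, |7|->8, |4|->4.5, |2|->2, |5|->6.5, |8|->10, |1|->1, |8|->10, |4|->4.5
Step 3: Attach original signs; sum ranks with positive sign and with negative sign.
W+ = 3 + 10 + 6.5 + 8 + 4.5 + 6.5 = 38.5
W- = 2 + 10 + 1 + 10 + 4.5 = 27.5
(Check: W+ + W- = 66 should equal n(n+1)/2 = 66.)
Step 4: Test statistic W = min(W+, W-) = 27.5.
Step 5: Ties in |d|, so use the tie-corrected normal approximation.
        E[W] = n(n+1)/4 = 11*12/4 = 33.
        Tie groups: |d|=4 (t=2), |d|=5 (t=2), |d|=8 (t=3); sum(t^3 - t) = 36.
        Var[W] = n(n+1)(2n+1)/24 - sum(t^3-t)/48 = 3036/24 - 36/48 = 125.75.
        z = (W - E[W]) / sqrt(Var[W]) = (27.5 - 33) / 11.2138 = -0.4905.
        Two-sided p = 2*Phi(z) = 0.623804.
Step 6: alpha = 0.05. fail to reject H0.

W+ = 38.5, W- = 27.5, W = min = 27.5, p = 0.623804, fail to reject H0.


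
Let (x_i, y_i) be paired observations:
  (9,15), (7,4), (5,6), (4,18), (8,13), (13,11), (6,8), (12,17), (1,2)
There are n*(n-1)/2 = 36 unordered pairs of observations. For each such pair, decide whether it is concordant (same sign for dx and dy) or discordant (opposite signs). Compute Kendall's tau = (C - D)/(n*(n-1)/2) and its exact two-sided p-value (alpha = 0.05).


Step 1: Enumerate the 36 unordered pairs (i,j) with i<j and classify each by sign(x_j-x_i) * sign(y_j-y_i).
  (1,2):dx=-2,dy=-11->C; (1,3):dx=-4,dy=-9->C; (1,4):dx=-5,dy=+3->D; (1,5):dx=-1,dy=-2->C
  (1,6):dx=+4,dy=-4->D; (1,7):dx=-3,dy=-7->C; (1,8):dx=+3,dy=+2->C; (1,9):dx=-8,dy=-13->C
  (2,3):dx=-2,dy=+2->D; (2,4):dx=-3,dy=+14->D; (2,5):dx=+1,dy=+9->C; (2,6):dx=+6,dy=+7->C
  (2,7):dx=-1,dy=+4->D; (2,8):dx=+5,dy=+13->C; (2,9):dx=-6,dy=-2->C; (3,4):dx=-1,dy=+12->D
  (3,5):dx=+3,dy=+7->C; (3,6):dx=+8,dy=+5->C; (3,7):dx=+1,dy=+2->C; (3,8):dx=+7,dy=+11->C
  (3,9):dx=-4,dy=-4->C; (4,5):dx=+4,dy=-5->D; (4,6):dx=+9,dy=-7->D; (4,7):dx=+2,dy=-10->D
  (4,8):dx=+8,dy=-1->D; (4,9):dx=-3,dy=-16->C; (5,6):dx=+5,dy=-2->D; (5,7):dx=-2,dy=-5->C
  (5,8):dx=+4,dy=+4->C; (5,9):dx=-7,dy=-11->C; (6,7):dx=-7,dy=-3->C; (6,8):dx=-1,dy=+6->D
  (6,9):dx=-12,dy=-9->C; (7,8):dx=+6,dy=+9->C; (7,9):dx=-5,dy=-6->C; (8,9):dx=-11,dy=-15->C
Step 2: C = 24, D = 12, total pairs = 36.
Step 3: tau = (C - D)/(n(n-1)/2) = (24 - 12)/36 = 0.333333.
Step 4: Exact two-sided p-value (enumerate n! = 362880 permutations of y under H0): p = 0.259518.
Step 5: alpha = 0.05. fail to reject H0.

tau_b = 0.3333 (C=24, D=12), p = 0.259518, fail to reject H0.


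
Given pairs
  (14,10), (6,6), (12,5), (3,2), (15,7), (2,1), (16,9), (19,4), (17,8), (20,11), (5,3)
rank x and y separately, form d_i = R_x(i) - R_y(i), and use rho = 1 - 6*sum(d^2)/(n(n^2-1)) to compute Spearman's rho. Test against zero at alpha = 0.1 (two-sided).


Step 1: Rank x and y separately (midranks; no ties here).
rank(x): 14->6, 6->4, 12->5, 3->2, 15->7, 2->1, 16->8, 19->10, 17->9, 20->11, 5->3
rank(y): 10->10, 6->6, 5->5, 2->2, 7->7, 1->1, 9->9, 4->4, 8->8, 11->11, 3->3
Step 2: d_i = R_x(i) - R_y(i); compute d_i^2.
  (6-10)^2=16, (4-6)^2=4, (5-5)^2=0, (2-2)^2=0, (7-7)^2=0, (1-1)^2=0, (8-9)^2=1, (10-4)^2=36, (9-8)^2=1, (11-11)^2=0, (3-3)^2=0
sum(d^2) = 58.
Step 3: rho = 1 - 6*58 / (11*(11^2 - 1)) = 1 - 348/1320 = 0.736364.
Step 4: Under H0, t = rho * sqrt((n-2)/(1-rho^2)) = 3.2651 ~ t(9).
Step 5: Two-sided p-value from the t-distribution with 9 df = 0.009760.
Step 6: alpha = 0.1. reject H0.

rho = 0.7364, p = 0.009760, reject H0 at alpha = 0.1.


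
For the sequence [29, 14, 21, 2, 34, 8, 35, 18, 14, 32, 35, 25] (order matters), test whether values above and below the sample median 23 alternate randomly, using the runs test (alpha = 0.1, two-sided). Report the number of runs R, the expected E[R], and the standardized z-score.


Step 1: Compute median = 23; label A = above, B = below.
Labels in order: ABBBABABBAAA  (n_A = 6, n_B = 6)
Step 2: Count runs R = 7.
Step 3: Under H0 (random ordering), E[R] = 2*n_A*n_B/(n_A+n_B) + 1 = 2*6*6/12 + 1 = 7.0000.
        Var[R] = 2*n_A*n_B*(2*n_A*n_B - n_A - n_B) / ((n_A+n_B)^2 * (n_A+n_B-1)) = 4320/1584 = 2.7273.
        SD[R] = 1.6514.
Step 4: R = E[R], so z = 0 with no continuity correction.
Step 5: Two-sided p-value via normal approximation = 2*(1 - Phi(|z|)) = 1.000000.
Step 6: alpha = 0.1. fail to reject H0.

R = 7, z = 0.0000, p = 1.000000, fail to reject H0.


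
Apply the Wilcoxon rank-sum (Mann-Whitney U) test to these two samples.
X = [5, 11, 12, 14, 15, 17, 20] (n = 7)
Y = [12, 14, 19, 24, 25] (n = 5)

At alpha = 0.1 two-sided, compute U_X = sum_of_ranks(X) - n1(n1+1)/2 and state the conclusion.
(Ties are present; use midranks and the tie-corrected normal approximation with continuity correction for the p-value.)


Step 1: Combine and sort all 12 observations; assign midranks.
sorted (value, group): (5,X), (11,X), (12,X), (12,Y), (14,X), (14,Y), (15,X), (17,X), (19,Y), (20,X), (24,Y), (25,Y)
ranks: 5->1, 11->2, 12->3.5, 12->3.5, 14->5.5, 14->5.5, 15->7, 17->8, 19->9, 20->10, 24->11, 25->12
Step 2: Rank sum for X: R1 = 1 + 2 + 3.5 + 5.5 + 7 + 8 + 10 = 37.
Step 3: U_X = R1 - n1(n1+1)/2 = 37 - 7*8/2 = 37 - 28 = 9.
       U_Y = n1*n2 - U_X = 35 - 9 = 26.
Step 4: Ties are present, so use the tie-corrected normal approximation (with continuity correction) for the p-value.
Step 5: p-value = 0.192314; compare to alpha = 0.1. fail to reject H0.

U_X = 9, p = 0.192314, fail to reject H0 at alpha = 0.1.


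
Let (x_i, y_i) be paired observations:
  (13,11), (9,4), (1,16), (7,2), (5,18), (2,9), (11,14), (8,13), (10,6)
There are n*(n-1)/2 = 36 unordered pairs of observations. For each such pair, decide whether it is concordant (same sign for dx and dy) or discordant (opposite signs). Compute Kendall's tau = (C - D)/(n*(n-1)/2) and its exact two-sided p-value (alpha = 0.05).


Step 1: Enumerate the 36 unordered pairs (i,j) with i<j and classify each by sign(x_j-x_i) * sign(y_j-y_i).
  (1,2):dx=-4,dy=-7->C; (1,3):dx=-12,dy=+5->D; (1,4):dx=-6,dy=-9->C; (1,5):dx=-8,dy=+7->D
  (1,6):dx=-11,dy=-2->C; (1,7):dx=-2,dy=+3->D; (1,8):dx=-5,dy=+2->D; (1,9):dx=-3,dy=-5->C
  (2,3):dx=-8,dy=+12->D; (2,4):dx=-2,dy=-2->C; (2,5):dx=-4,dy=+14->D; (2,6):dx=-7,dy=+5->D
  (2,7):dx=+2,dy=+10->C; (2,8):dx=-1,dy=+9->D; (2,9):dx=+1,dy=+2->C; (3,4):dx=+6,dy=-14->D
  (3,5):dx=+4,dy=+2->C; (3,6):dx=+1,dy=-7->D; (3,7):dx=+10,dy=-2->D; (3,8):dx=+7,dy=-3->D
  (3,9):dx=+9,dy=-10->D; (4,5):dx=-2,dy=+16->D; (4,6):dx=-5,dy=+7->D; (4,7):dx=+4,dy=+12->C
  (4,8):dx=+1,dy=+11->C; (4,9):dx=+3,dy=+4->C; (5,6):dx=-3,dy=-9->C; (5,7):dx=+6,dy=-4->D
  (5,8):dx=+3,dy=-5->D; (5,9):dx=+5,dy=-12->D; (6,7):dx=+9,dy=+5->C; (6,8):dx=+6,dy=+4->C
  (6,9):dx=+8,dy=-3->D; (7,8):dx=-3,dy=-1->C; (7,9):dx=-1,dy=-8->C; (8,9):dx=+2,dy=-7->D
Step 2: C = 16, D = 20, total pairs = 36.
Step 3: tau = (C - D)/(n(n-1)/2) = (16 - 20)/36 = -0.111111.
Step 4: Exact two-sided p-value (enumerate n! = 362880 permutations of y under H0): p = 0.761414.
Step 5: alpha = 0.05. fail to reject H0.

tau_b = -0.1111 (C=16, D=20), p = 0.761414, fail to reject H0.


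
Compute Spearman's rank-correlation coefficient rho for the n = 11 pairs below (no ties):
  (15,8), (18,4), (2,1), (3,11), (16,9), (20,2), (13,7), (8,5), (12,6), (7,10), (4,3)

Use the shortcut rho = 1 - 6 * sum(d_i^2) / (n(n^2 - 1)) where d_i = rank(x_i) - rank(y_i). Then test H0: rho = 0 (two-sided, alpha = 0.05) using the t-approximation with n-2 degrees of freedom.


Step 1: Rank x and y separately (midranks; no ties here).
rank(x): 15->8, 18->10, 2->1, 3->2, 16->9, 20->11, 13->7, 8->5, 12->6, 7->4, 4->3
rank(y): 8->8, 4->4, 1->1, 11->11, 9->9, 2->2, 7->7, 5->5, 6->6, 10->10, 3->3
Step 2: d_i = R_x(i) - R_y(i); compute d_i^2.
  (8-8)^2=0, (10-4)^2=36, (1-1)^2=0, (2-11)^2=81, (9-9)^2=0, (11-2)^2=81, (7-7)^2=0, (5-5)^2=0, (6-6)^2=0, (4-10)^2=36, (3-3)^2=0
sum(d^2) = 234.
Step 3: rho = 1 - 6*234 / (11*(11^2 - 1)) = 1 - 1404/1320 = -0.063636.
Step 4: Under H0, t = rho * sqrt((n-2)/(1-rho^2)) = -0.1913 ~ t(9).
Step 5: Two-sided p-value from the t-distribution with 9 df = 0.852539.
Step 6: alpha = 0.05. fail to reject H0.

rho = -0.0636, p = 0.852539, fail to reject H0 at alpha = 0.05.


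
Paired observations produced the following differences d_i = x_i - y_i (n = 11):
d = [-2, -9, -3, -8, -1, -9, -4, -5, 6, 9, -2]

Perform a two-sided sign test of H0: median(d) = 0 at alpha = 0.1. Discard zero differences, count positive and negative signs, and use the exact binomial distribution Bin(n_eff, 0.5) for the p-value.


Step 1: Discard zero differences. Original n = 11; n_eff = number of nonzero differences = 11.
Nonzero differences (with sign): -2, -9, -3, -8, -1, -9, -4, -5, +6, +9, -2
Step 2: Count signs: positive = 2, negative = 9.
Step 3: Under H0: P(positive) = 0.5, so the number of positives S ~ Bin(11, 0.5).
Step 4: Two-sided exact p-value = sum of Bin(11,0.5) probabilities at or below the observed probability = 0.065430.
Step 5: alpha = 0.1. reject H0.

n_eff = 11, pos = 2, neg = 9, p = 0.065430, reject H0.


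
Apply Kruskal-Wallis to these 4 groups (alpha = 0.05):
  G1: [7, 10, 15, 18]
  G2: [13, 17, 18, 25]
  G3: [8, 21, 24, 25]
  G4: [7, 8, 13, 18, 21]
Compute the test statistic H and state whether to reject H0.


Step 1: Combine all N = 17 observations and assign midranks.
sorted (value, group, rank): (7,G1,1.5), (7,G4,1.5), (8,G3,3.5), (8,G4,3.5), (10,G1,5), (13,G2,6.5), (13,G4,6.5), (15,G1,8), (17,G2,9), (18,G1,11), (18,G2,11), (18,G4,11), (21,G3,13.5), (21,G4,13.5), (24,G3,15), (25,G2,16.5), (25,G3,16.5)
Step 2: Sum ranks within each group.
R_1 = 25.5 (n_1 = 4)
R_2 = 43 (n_2 = 4)
R_3 = 48.5 (n_3 = 4)
R_4 = 36 (n_4 = 5)
Step 3: H = 12/(N(N+1)) * sum(R_i^2/n_i) - 3(N+1)
     = 12/(17*18) * (25.5^2/4 + 43^2/4 + 48.5^2/4 + 36^2/5) - 3*18
     = 0.039216 * 1472.08 - 54
     = 3.728431.
Step 4: Ties present; correction factor C = 1 - 54/(17^3 - 17) = 0.988971. Corrected H = 3.728431 / 0.988971 = 3.770012.
Step 5: Under H0, H ~ chi^2(3); p-value = 0.287394.
Step 6: alpha = 0.05. fail to reject H0.

H = 3.7700, df = 3, p = 0.287394, fail to reject H0.


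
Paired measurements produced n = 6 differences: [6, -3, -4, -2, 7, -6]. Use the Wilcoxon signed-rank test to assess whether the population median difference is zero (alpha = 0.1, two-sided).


Step 1: Drop any zero differences (none here) and take |d_i|.
|d| = [6, 3, 4, 2, 7, 6]
Step 2: Midrank |d_i| (ties get averaged ranks).
ranks: |6|->4.5, |3|->2, |4|->3, |2|->1, |7|->6, |6|->4.5
Step 3: Attach original signs; sum ranks with positive sign and with negative sign.
W+ = 4.5 + 6 = 10.5
W- = 2 + 3 + 1 + 4.5 = 10.5
(Check: W+ + W- = 21 should equal n(n+1)/2 = 21.)
Step 4: Test statistic W = min(W+, W-) = 10.5.
Step 5: Ties in |d|, so use the tie-corrected normal approximation.
        E[W] = n(n+1)/4 = 6*7/4 = 10.5.
        Tie groups: |d|=6 (t=2); sum(t^3 - t) = 6.
        Var[W] = n(n+1)(2n+1)/24 - sum(t^3-t)/48 = 546/24 - 6/48 = 22.625.
        z = (W - E[W]) / sqrt(Var[W]) = (10.5 - 10.5) / 4.7566 = 0.0000.
        Two-sided p = 2*Phi(z) = 1.000000.
Step 6: alpha = 0.1. fail to reject H0.

W+ = 10.5, W- = 10.5, W = min = 10.5, p = 1.000000, fail to reject H0.


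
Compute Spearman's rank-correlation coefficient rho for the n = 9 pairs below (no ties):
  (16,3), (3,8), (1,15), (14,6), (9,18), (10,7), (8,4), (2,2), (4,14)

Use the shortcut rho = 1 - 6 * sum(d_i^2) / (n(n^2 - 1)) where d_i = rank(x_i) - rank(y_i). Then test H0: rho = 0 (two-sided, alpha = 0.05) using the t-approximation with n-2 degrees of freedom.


Step 1: Rank x and y separately (midranks; no ties here).
rank(x): 16->9, 3->3, 1->1, 14->8, 9->6, 10->7, 8->5, 2->2, 4->4
rank(y): 3->2, 8->6, 15->8, 6->4, 18->9, 7->5, 4->3, 2->1, 14->7
Step 2: d_i = R_x(i) - R_y(i); compute d_i^2.
  (9-2)^2=49, (3-6)^2=9, (1-8)^2=49, (8-4)^2=16, (6-9)^2=9, (7-5)^2=4, (5-3)^2=4, (2-1)^2=1, (4-7)^2=9
sum(d^2) = 150.
Step 3: rho = 1 - 6*150 / (9*(9^2 - 1)) = 1 - 900/720 = -0.250000.
Step 4: Under H0, t = rho * sqrt((n-2)/(1-rho^2)) = -0.6831 ~ t(7).
Step 5: Two-sided p-value from the t-distribution with 7 df = 0.516490.
Step 6: alpha = 0.05. fail to reject H0.

rho = -0.2500, p = 0.516490, fail to reject H0 at alpha = 0.05.


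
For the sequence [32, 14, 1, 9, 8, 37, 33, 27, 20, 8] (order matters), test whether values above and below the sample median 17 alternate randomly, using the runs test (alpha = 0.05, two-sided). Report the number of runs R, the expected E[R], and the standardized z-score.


Step 1: Compute median = 17; label A = above, B = below.
Labels in order: ABBBBAAAAB  (n_A = 5, n_B = 5)
Step 2: Count runs R = 4.
Step 3: Under H0 (random ordering), E[R] = 2*n_A*n_B/(n_A+n_B) + 1 = 2*5*5/10 + 1 = 6.0000.
        Var[R] = 2*n_A*n_B*(2*n_A*n_B - n_A - n_B) / ((n_A+n_B)^2 * (n_A+n_B-1)) = 2000/900 = 2.2222.
        SD[R] = 1.4907.
Step 4: Continuity-corrected z = (R + 0.5 - E[R]) / SD[R] = (4 + 0.5 - 6.0000) / 1.4907 = -1.0062.
Step 5: Two-sided p-value via normal approximation = 2*(1 - Phi(|z|)) = 0.314305.
Step 6: alpha = 0.05. fail to reject H0.

R = 4, z = -1.0062, p = 0.314305, fail to reject H0.


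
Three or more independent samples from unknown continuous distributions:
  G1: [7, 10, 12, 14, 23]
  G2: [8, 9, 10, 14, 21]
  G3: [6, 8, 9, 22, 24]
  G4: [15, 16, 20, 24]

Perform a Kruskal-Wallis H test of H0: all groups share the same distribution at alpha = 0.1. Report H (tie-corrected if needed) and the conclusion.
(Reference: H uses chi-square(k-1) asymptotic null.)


Step 1: Combine all N = 19 observations and assign midranks.
sorted (value, group, rank): (6,G3,1), (7,G1,2), (8,G2,3.5), (8,G3,3.5), (9,G2,5.5), (9,G3,5.5), (10,G1,7.5), (10,G2,7.5), (12,G1,9), (14,G1,10.5), (14,G2,10.5), (15,G4,12), (16,G4,13), (20,G4,14), (21,G2,15), (22,G3,16), (23,G1,17), (24,G3,18.5), (24,G4,18.5)
Step 2: Sum ranks within each group.
R_1 = 46 (n_1 = 5)
R_2 = 42 (n_2 = 5)
R_3 = 44.5 (n_3 = 5)
R_4 = 57.5 (n_4 = 4)
Step 3: H = 12/(N(N+1)) * sum(R_i^2/n_i) - 3(N+1)
     = 12/(19*20) * (46^2/5 + 42^2/5 + 44.5^2/5 + 57.5^2/4) - 3*20
     = 0.031579 * 1998.61 - 60
     = 3.114079.
Step 4: Ties present; correction factor C = 1 - 30/(19^3 - 19) = 0.995614. Corrected H = 3.114079 / 0.995614 = 3.127797.
Step 5: Under H0, H ~ chi^2(3); p-value = 0.372338.
Step 6: alpha = 0.1. fail to reject H0.

H = 3.1278, df = 3, p = 0.372338, fail to reject H0.


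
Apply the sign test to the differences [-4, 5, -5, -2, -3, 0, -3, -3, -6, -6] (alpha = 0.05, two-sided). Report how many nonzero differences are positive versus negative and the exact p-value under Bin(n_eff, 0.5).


Step 1: Discard zero differences. Original n = 10; n_eff = number of nonzero differences = 9.
Nonzero differences (with sign): -4, +5, -5, -2, -3, -3, -3, -6, -6
Step 2: Count signs: positive = 1, negative = 8.
Step 3: Under H0: P(positive) = 0.5, so the number of positives S ~ Bin(9, 0.5).
Step 4: Two-sided exact p-value = sum of Bin(9,0.5) probabilities at or below the observed probability = 0.039062.
Step 5: alpha = 0.05. reject H0.

n_eff = 9, pos = 1, neg = 8, p = 0.039062, reject H0.


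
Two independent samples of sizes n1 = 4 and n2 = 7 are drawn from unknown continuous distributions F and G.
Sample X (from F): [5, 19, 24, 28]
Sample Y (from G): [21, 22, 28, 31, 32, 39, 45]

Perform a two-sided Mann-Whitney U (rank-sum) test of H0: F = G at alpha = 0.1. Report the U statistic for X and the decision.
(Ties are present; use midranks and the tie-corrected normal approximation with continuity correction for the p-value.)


Step 1: Combine and sort all 11 observations; assign midranks.
sorted (value, group): (5,X), (19,X), (21,Y), (22,Y), (24,X), (28,X), (28,Y), (31,Y), (32,Y), (39,Y), (45,Y)
ranks: 5->1, 19->2, 21->3, 22->4, 24->5, 28->6.5, 28->6.5, 31->8, 32->9, 39->10, 45->11
Step 2: Rank sum for X: R1 = 1 + 2 + 5 + 6.5 = 14.5.
Step 3: U_X = R1 - n1(n1+1)/2 = 14.5 - 4*5/2 = 14.5 - 10 = 4.5.
       U_Y = n1*n2 - U_X = 28 - 4.5 = 23.5.
Step 4: Ties are present, so use the tie-corrected normal approximation (with continuity correction) for the p-value.
Step 5: p-value = 0.088247; compare to alpha = 0.1. reject H0.

U_X = 4.5, p = 0.088247, reject H0 at alpha = 0.1.


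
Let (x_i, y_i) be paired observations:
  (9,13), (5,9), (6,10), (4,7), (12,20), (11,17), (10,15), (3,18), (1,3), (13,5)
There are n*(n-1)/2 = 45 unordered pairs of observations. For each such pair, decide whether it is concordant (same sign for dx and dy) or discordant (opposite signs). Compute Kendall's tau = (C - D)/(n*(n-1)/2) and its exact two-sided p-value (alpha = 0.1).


Step 1: Enumerate the 45 unordered pairs (i,j) with i<j and classify each by sign(x_j-x_i) * sign(y_j-y_i).
  (1,2):dx=-4,dy=-4->C; (1,3):dx=-3,dy=-3->C; (1,4):dx=-5,dy=-6->C; (1,5):dx=+3,dy=+7->C
  (1,6):dx=+2,dy=+4->C; (1,7):dx=+1,dy=+2->C; (1,8):dx=-6,dy=+5->D; (1,9):dx=-8,dy=-10->C
  (1,10):dx=+4,dy=-8->D; (2,3):dx=+1,dy=+1->C; (2,4):dx=-1,dy=-2->C; (2,5):dx=+7,dy=+11->C
  (2,6):dx=+6,dy=+8->C; (2,7):dx=+5,dy=+6->C; (2,8):dx=-2,dy=+9->D; (2,9):dx=-4,dy=-6->C
  (2,10):dx=+8,dy=-4->D; (3,4):dx=-2,dy=-3->C; (3,5):dx=+6,dy=+10->C; (3,6):dx=+5,dy=+7->C
  (3,7):dx=+4,dy=+5->C; (3,8):dx=-3,dy=+8->D; (3,9):dx=-5,dy=-7->C; (3,10):dx=+7,dy=-5->D
  (4,5):dx=+8,dy=+13->C; (4,6):dx=+7,dy=+10->C; (4,7):dx=+6,dy=+8->C; (4,8):dx=-1,dy=+11->D
  (4,9):dx=-3,dy=-4->C; (4,10):dx=+9,dy=-2->D; (5,6):dx=-1,dy=-3->C; (5,7):dx=-2,dy=-5->C
  (5,8):dx=-9,dy=-2->C; (5,9):dx=-11,dy=-17->C; (5,10):dx=+1,dy=-15->D; (6,7):dx=-1,dy=-2->C
  (6,8):dx=-8,dy=+1->D; (6,9):dx=-10,dy=-14->C; (6,10):dx=+2,dy=-12->D; (7,8):dx=-7,dy=+3->D
  (7,9):dx=-9,dy=-12->C; (7,10):dx=+3,dy=-10->D; (8,9):dx=-2,dy=-15->C; (8,10):dx=+10,dy=-13->D
  (9,10):dx=+12,dy=+2->C
Step 2: C = 31, D = 14, total pairs = 45.
Step 3: tau = (C - D)/(n(n-1)/2) = (31 - 14)/45 = 0.377778.
Step 4: Exact two-sided p-value (enumerate n! = 3628800 permutations of y under H0): p = 0.155742.
Step 5: alpha = 0.1. fail to reject H0.

tau_b = 0.3778 (C=31, D=14), p = 0.155742, fail to reject H0.


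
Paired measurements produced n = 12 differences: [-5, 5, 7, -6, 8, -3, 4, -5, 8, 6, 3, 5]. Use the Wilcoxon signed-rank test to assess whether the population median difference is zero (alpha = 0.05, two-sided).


Step 1: Drop any zero differences (none here) and take |d_i|.
|d| = [5, 5, 7, 6, 8, 3, 4, 5, 8, 6, 3, 5]
Step 2: Midrank |d_i| (ties get averaged ranks).
ranks: |5|->5.5, |5|->5.5, |7|->10, |6|->8.5, |8|->11.5, |3|->1.5, |4|->3, |5|->5.5, |8|->11.5, |6|->8.5, |3|->1.5, |5|->5.5
Step 3: Attach original signs; sum ranks with positive sign and with negative sign.
W+ = 5.5 + 10 + 11.5 + 3 + 11.5 + 8.5 + 1.5 + 5.5 = 57
W- = 5.5 + 8.5 + 1.5 + 5.5 = 21
(Check: W+ + W- = 78 should equal n(n+1)/2 = 78.)
Step 4: Test statistic W = min(W+, W-) = 21.
Step 5: Ties in |d|, so use the tie-corrected normal approximation.
        E[W] = n(n+1)/4 = 12*13/4 = 39.
        Tie groups: |d|=3 (t=2), |d|=5 (t=4), |d|=6 (t=2), |d|=8 (t=2); sum(t^3 - t) = 78.
        Var[W] = n(n+1)(2n+1)/24 - sum(t^3-t)/48 = 3900/24 - 78/48 = 160.875.
        z = (W - E[W]) / sqrt(Var[W]) = (21 - 39) / 12.6837 = -1.4191.
        Two-sided p = 2*Phi(z) = 0.155855.
Step 6: alpha = 0.05. fail to reject H0.

W+ = 57, W- = 21, W = min = 21, p = 0.155855, fail to reject H0.


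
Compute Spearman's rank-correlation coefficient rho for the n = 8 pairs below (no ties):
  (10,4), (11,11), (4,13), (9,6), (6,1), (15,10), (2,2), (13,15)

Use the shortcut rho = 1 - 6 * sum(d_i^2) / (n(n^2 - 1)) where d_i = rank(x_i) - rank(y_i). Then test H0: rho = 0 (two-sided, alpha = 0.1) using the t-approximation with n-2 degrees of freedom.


Step 1: Rank x and y separately (midranks; no ties here).
rank(x): 10->5, 11->6, 4->2, 9->4, 6->3, 15->8, 2->1, 13->7
rank(y): 4->3, 11->6, 13->7, 6->4, 1->1, 10->5, 2->2, 15->8
Step 2: d_i = R_x(i) - R_y(i); compute d_i^2.
  (5-3)^2=4, (6-6)^2=0, (2-7)^2=25, (4-4)^2=0, (3-1)^2=4, (8-5)^2=9, (1-2)^2=1, (7-8)^2=1
sum(d^2) = 44.
Step 3: rho = 1 - 6*44 / (8*(8^2 - 1)) = 1 - 264/504 = 0.476190.
Step 4: Under H0, t = rho * sqrt((n-2)/(1-rho^2)) = 1.3265 ~ t(6).
Step 5: Two-sided p-value from the t-distribution with 6 df = 0.232936.
Step 6: alpha = 0.1. fail to reject H0.

rho = 0.4762, p = 0.232936, fail to reject H0 at alpha = 0.1.


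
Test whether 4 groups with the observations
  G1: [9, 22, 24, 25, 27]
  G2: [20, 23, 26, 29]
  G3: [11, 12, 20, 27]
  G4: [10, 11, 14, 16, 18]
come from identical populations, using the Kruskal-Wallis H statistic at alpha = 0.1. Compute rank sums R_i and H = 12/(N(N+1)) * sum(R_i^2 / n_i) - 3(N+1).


Step 1: Combine all N = 18 observations and assign midranks.
sorted (value, group, rank): (9,G1,1), (10,G4,2), (11,G3,3.5), (11,G4,3.5), (12,G3,5), (14,G4,6), (16,G4,7), (18,G4,8), (20,G2,9.5), (20,G3,9.5), (22,G1,11), (23,G2,12), (24,G1,13), (25,G1,14), (26,G2,15), (27,G1,16.5), (27,G3,16.5), (29,G2,18)
Step 2: Sum ranks within each group.
R_1 = 55.5 (n_1 = 5)
R_2 = 54.5 (n_2 = 4)
R_3 = 34.5 (n_3 = 4)
R_4 = 26.5 (n_4 = 5)
Step 3: H = 12/(N(N+1)) * sum(R_i^2/n_i) - 3(N+1)
     = 12/(18*19) * (55.5^2/5 + 54.5^2/4 + 34.5^2/4 + 26.5^2/5) - 3*19
     = 0.035088 * 1796.62 - 57
     = 6.039474.
Step 4: Ties present; correction factor C = 1 - 18/(18^3 - 18) = 0.996904. Corrected H = 6.039474 / 0.996904 = 6.058230.
Step 5: Under H0, H ~ chi^2(3); p-value = 0.108811.
Step 6: alpha = 0.1. fail to reject H0.

H = 6.0582, df = 3, p = 0.108811, fail to reject H0.


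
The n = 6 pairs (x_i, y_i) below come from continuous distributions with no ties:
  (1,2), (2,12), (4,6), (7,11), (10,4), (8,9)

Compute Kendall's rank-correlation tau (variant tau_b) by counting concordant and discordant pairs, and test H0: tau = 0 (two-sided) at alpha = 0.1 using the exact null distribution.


Step 1: Enumerate the 15 unordered pairs (i,j) with i<j and classify each by sign(x_j-x_i) * sign(y_j-y_i).
  (1,2):dx=+1,dy=+10->C; (1,3):dx=+3,dy=+4->C; (1,4):dx=+6,dy=+9->C; (1,5):dx=+9,dy=+2->C
  (1,6):dx=+7,dy=+7->C; (2,3):dx=+2,dy=-6->D; (2,4):dx=+5,dy=-1->D; (2,5):dx=+8,dy=-8->D
  (2,6):dx=+6,dy=-3->D; (3,4):dx=+3,dy=+5->C; (3,5):dx=+6,dy=-2->D; (3,6):dx=+4,dy=+3->C
  (4,5):dx=+3,dy=-7->D; (4,6):dx=+1,dy=-2->D; (5,6):dx=-2,dy=+5->D
Step 2: C = 7, D = 8, total pairs = 15.
Step 3: tau = (C - D)/(n(n-1)/2) = (7 - 8)/15 = -0.066667.
Step 4: Exact two-sided p-value (enumerate n! = 720 permutations of y under H0): p = 1.000000.
Step 5: alpha = 0.1. fail to reject H0.

tau_b = -0.0667 (C=7, D=8), p = 1.000000, fail to reject H0.


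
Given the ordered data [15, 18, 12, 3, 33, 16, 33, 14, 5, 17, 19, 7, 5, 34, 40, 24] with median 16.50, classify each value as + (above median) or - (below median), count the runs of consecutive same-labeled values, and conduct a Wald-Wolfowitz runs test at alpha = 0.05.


Step 1: Compute median = 16.50; label A = above, B = below.
Labels in order: BABBABABBAABBAAA  (n_A = 8, n_B = 8)
Step 2: Count runs R = 10.
Step 3: Under H0 (random ordering), E[R] = 2*n_A*n_B/(n_A+n_B) + 1 = 2*8*8/16 + 1 = 9.0000.
        Var[R] = 2*n_A*n_B*(2*n_A*n_B - n_A - n_B) / ((n_A+n_B)^2 * (n_A+n_B-1)) = 14336/3840 = 3.7333.
        SD[R] = 1.9322.
Step 4: Continuity-corrected z = (R - 0.5 - E[R]) / SD[R] = (10 - 0.5 - 9.0000) / 1.9322 = 0.2588.
Step 5: Two-sided p-value via normal approximation = 2*(1 - Phi(|z|)) = 0.795809.
Step 6: alpha = 0.05. fail to reject H0.

R = 10, z = 0.2588, p = 0.795809, fail to reject H0.


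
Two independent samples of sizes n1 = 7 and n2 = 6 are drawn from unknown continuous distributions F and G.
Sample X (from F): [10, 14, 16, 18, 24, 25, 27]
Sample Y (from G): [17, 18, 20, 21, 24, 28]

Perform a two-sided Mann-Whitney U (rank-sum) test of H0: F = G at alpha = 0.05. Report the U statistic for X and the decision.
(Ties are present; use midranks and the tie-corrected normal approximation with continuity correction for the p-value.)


Step 1: Combine and sort all 13 observations; assign midranks.
sorted (value, group): (10,X), (14,X), (16,X), (17,Y), (18,X), (18,Y), (20,Y), (21,Y), (24,X), (24,Y), (25,X), (27,X), (28,Y)
ranks: 10->1, 14->2, 16->3, 17->4, 18->5.5, 18->5.5, 20->7, 21->8, 24->9.5, 24->9.5, 25->11, 27->12, 28->13
Step 2: Rank sum for X: R1 = 1 + 2 + 3 + 5.5 + 9.5 + 11 + 12 = 44.
Step 3: U_X = R1 - n1(n1+1)/2 = 44 - 7*8/2 = 44 - 28 = 16.
       U_Y = n1*n2 - U_X = 42 - 16 = 26.
Step 4: Ties are present, so use the tie-corrected normal approximation (with continuity correction) for the p-value.
Step 5: p-value = 0.519167; compare to alpha = 0.05. fail to reject H0.

U_X = 16, p = 0.519167, fail to reject H0 at alpha = 0.05.


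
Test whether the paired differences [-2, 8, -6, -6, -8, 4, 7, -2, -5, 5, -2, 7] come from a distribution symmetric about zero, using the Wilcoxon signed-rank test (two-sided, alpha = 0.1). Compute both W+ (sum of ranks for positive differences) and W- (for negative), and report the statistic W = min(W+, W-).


Step 1: Drop any zero differences (none here) and take |d_i|.
|d| = [2, 8, 6, 6, 8, 4, 7, 2, 5, 5, 2, 7]
Step 2: Midrank |d_i| (ties get averaged ranks).
ranks: |2|->2, |8|->11.5, |6|->7.5, |6|->7.5, |8|->11.5, |4|->4, |7|->9.5, |2|->2, |5|->5.5, |5|->5.5, |2|->2, |7|->9.5
Step 3: Attach original signs; sum ranks with positive sign and with negative sign.
W+ = 11.5 + 4 + 9.5 + 5.5 + 9.5 = 40
W- = 2 + 7.5 + 7.5 + 11.5 + 2 + 5.5 + 2 = 38
(Check: W+ + W- = 78 should equal n(n+1)/2 = 78.)
Step 4: Test statistic W = min(W+, W-) = 38.
Step 5: Ties in |d|, so use the tie-corrected normal approximation.
        E[W] = n(n+1)/4 = 12*13/4 = 39.
        Tie groups: |d|=2 (t=3), |d|=5 (t=2), |d|=6 (t=2), |d|=7 (t=2), |d|=8 (t=2); sum(t^3 - t) = 48.
        Var[W] = n(n+1)(2n+1)/24 - sum(t^3-t)/48 = 3900/24 - 48/48 = 161.5.
        z = (W - E[W]) / sqrt(Var[W]) = (38 - 39) / 12.7083 = -0.0787.
        Two-sided p = 2*Phi(z) = 0.937280.
Step 6: alpha = 0.1. fail to reject H0.

W+ = 40, W- = 38, W = min = 38, p = 0.937280, fail to reject H0.


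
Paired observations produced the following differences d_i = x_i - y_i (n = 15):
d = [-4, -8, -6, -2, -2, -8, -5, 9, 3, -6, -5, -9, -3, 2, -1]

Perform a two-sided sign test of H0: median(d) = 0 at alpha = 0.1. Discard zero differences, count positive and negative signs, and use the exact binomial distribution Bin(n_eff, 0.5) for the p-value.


Step 1: Discard zero differences. Original n = 15; n_eff = number of nonzero differences = 15.
Nonzero differences (with sign): -4, -8, -6, -2, -2, -8, -5, +9, +3, -6, -5, -9, -3, +2, -1
Step 2: Count signs: positive = 3, negative = 12.
Step 3: Under H0: P(positive) = 0.5, so the number of positives S ~ Bin(15, 0.5).
Step 4: Two-sided exact p-value = sum of Bin(15,0.5) probabilities at or below the observed probability = 0.035156.
Step 5: alpha = 0.1. reject H0.

n_eff = 15, pos = 3, neg = 12, p = 0.035156, reject H0.


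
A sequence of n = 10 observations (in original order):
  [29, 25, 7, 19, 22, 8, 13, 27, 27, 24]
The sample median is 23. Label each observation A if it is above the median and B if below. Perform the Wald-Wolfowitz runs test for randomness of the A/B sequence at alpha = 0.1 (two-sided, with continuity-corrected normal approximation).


Step 1: Compute median = 23; label A = above, B = below.
Labels in order: AABBBBBAAA  (n_A = 5, n_B = 5)
Step 2: Count runs R = 3.
Step 3: Under H0 (random ordering), E[R] = 2*n_A*n_B/(n_A+n_B) + 1 = 2*5*5/10 + 1 = 6.0000.
        Var[R] = 2*n_A*n_B*(2*n_A*n_B - n_A - n_B) / ((n_A+n_B)^2 * (n_A+n_B-1)) = 2000/900 = 2.2222.
        SD[R] = 1.4907.
Step 4: Continuity-corrected z = (R + 0.5 - E[R]) / SD[R] = (3 + 0.5 - 6.0000) / 1.4907 = -1.6771.
Step 5: Two-sided p-value via normal approximation = 2*(1 - Phi(|z|)) = 0.093533.
Step 6: alpha = 0.1. reject H0.

R = 3, z = -1.6771, p = 0.093533, reject H0.


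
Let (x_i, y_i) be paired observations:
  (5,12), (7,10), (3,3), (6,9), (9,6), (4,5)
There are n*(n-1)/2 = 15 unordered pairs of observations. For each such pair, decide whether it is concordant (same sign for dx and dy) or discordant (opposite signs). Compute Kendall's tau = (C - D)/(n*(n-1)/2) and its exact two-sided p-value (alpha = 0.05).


Step 1: Enumerate the 15 unordered pairs (i,j) with i<j and classify each by sign(x_j-x_i) * sign(y_j-y_i).
  (1,2):dx=+2,dy=-2->D; (1,3):dx=-2,dy=-9->C; (1,4):dx=+1,dy=-3->D; (1,5):dx=+4,dy=-6->D
  (1,6):dx=-1,dy=-7->C; (2,3):dx=-4,dy=-7->C; (2,4):dx=-1,dy=-1->C; (2,5):dx=+2,dy=-4->D
  (2,6):dx=-3,dy=-5->C; (3,4):dx=+3,dy=+6->C; (3,5):dx=+6,dy=+3->C; (3,6):dx=+1,dy=+2->C
  (4,5):dx=+3,dy=-3->D; (4,6):dx=-2,dy=-4->C; (5,6):dx=-5,dy=-1->C
Step 2: C = 10, D = 5, total pairs = 15.
Step 3: tau = (C - D)/(n(n-1)/2) = (10 - 5)/15 = 0.333333.
Step 4: Exact two-sided p-value (enumerate n! = 720 permutations of y under H0): p = 0.469444.
Step 5: alpha = 0.05. fail to reject H0.

tau_b = 0.3333 (C=10, D=5), p = 0.469444, fail to reject H0.


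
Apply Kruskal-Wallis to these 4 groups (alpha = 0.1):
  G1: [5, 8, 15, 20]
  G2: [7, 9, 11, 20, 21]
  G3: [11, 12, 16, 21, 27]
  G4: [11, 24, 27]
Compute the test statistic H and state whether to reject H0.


Step 1: Combine all N = 17 observations and assign midranks.
sorted (value, group, rank): (5,G1,1), (7,G2,2), (8,G1,3), (9,G2,4), (11,G2,6), (11,G3,6), (11,G4,6), (12,G3,8), (15,G1,9), (16,G3,10), (20,G1,11.5), (20,G2,11.5), (21,G2,13.5), (21,G3,13.5), (24,G4,15), (27,G3,16.5), (27,G4,16.5)
Step 2: Sum ranks within each group.
R_1 = 24.5 (n_1 = 4)
R_2 = 37 (n_2 = 5)
R_3 = 54 (n_3 = 5)
R_4 = 37.5 (n_4 = 3)
Step 3: H = 12/(N(N+1)) * sum(R_i^2/n_i) - 3(N+1)
     = 12/(17*18) * (24.5^2/4 + 37^2/5 + 54^2/5 + 37.5^2/3) - 3*18
     = 0.039216 * 1475.81 - 54
     = 3.875000.
Step 4: Ties present; correction factor C = 1 - 42/(17^3 - 17) = 0.991422. Corrected H = 3.875000 / 0.991422 = 3.908529.
Step 5: Under H0, H ~ chi^2(3); p-value = 0.271512.
Step 6: alpha = 0.1. fail to reject H0.

H = 3.9085, df = 3, p = 0.271512, fail to reject H0.


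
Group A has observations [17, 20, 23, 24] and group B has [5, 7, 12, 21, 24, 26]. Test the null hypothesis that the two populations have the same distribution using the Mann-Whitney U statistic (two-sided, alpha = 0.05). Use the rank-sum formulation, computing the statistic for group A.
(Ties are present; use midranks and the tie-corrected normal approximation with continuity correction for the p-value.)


Step 1: Combine and sort all 10 observations; assign midranks.
sorted (value, group): (5,Y), (7,Y), (12,Y), (17,X), (20,X), (21,Y), (23,X), (24,X), (24,Y), (26,Y)
ranks: 5->1, 7->2, 12->3, 17->4, 20->5, 21->6, 23->7, 24->8.5, 24->8.5, 26->10
Step 2: Rank sum for X: R1 = 4 + 5 + 7 + 8.5 = 24.5.
Step 3: U_X = R1 - n1(n1+1)/2 = 24.5 - 4*5/2 = 24.5 - 10 = 14.5.
       U_Y = n1*n2 - U_X = 24 - 14.5 = 9.5.
Step 4: Ties are present, so use the tie-corrected normal approximation (with continuity correction) for the p-value.
Step 5: p-value = 0.668870; compare to alpha = 0.05. fail to reject H0.

U_X = 14.5, p = 0.668870, fail to reject H0 at alpha = 0.05.


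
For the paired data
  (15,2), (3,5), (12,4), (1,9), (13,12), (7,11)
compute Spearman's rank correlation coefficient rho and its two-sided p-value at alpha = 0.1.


Step 1: Rank x and y separately (midranks; no ties here).
rank(x): 15->6, 3->2, 12->4, 1->1, 13->5, 7->3
rank(y): 2->1, 5->3, 4->2, 9->4, 12->6, 11->5
Step 2: d_i = R_x(i) - R_y(i); compute d_i^2.
  (6-1)^2=25, (2-3)^2=1, (4-2)^2=4, (1-4)^2=9, (5-6)^2=1, (3-5)^2=4
sum(d^2) = 44.
Step 3: rho = 1 - 6*44 / (6*(6^2 - 1)) = 1 - 264/210 = -0.257143.
Step 4: Under H0, t = rho * sqrt((n-2)/(1-rho^2)) = -0.5322 ~ t(4).
Step 5: Two-sided p-value from the t-distribution with 4 df = 0.622787.
Step 6: alpha = 0.1. fail to reject H0.

rho = -0.2571, p = 0.622787, fail to reject H0 at alpha = 0.1.
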